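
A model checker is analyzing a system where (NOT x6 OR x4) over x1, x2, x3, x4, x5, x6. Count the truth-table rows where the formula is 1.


Formula: (NOT x6 OR x4) over 6 vars (64 rows)
Evaluate each row (x1, x2, x3, x4, x5, x6 as bits, MSB first):
  row 0 [000000]: (NOT 0 OR 0) -> 1
  row 1 [000001]: (NOT 1 OR 0) -> 0
  row 2 [000010]: (NOT 0 OR 0) -> 1
  row 3 [000011]: (NOT 1 OR 0) -> 0
  row 4 [000100]: (NOT 0 OR 1) -> 1
  (every remaining row is evaluated the same way; all 64 results are listed next)
Full result column, 8 rows per line (x1,x2,x3 fixed per line; x4,x5,x6 runs 000..111 left to right):
  rows 0-7 [x1,x2,x3=000]: 10101111  (ones: 6)
  rows 8-15 [x1,x2,x3=001]: 10101111  (ones: 6)
  rows 16-23 [x1,x2,x3=010]: 10101111  (ones: 6)
  rows 24-31 [x1,x2,x3=011]: 10101111  (ones: 6)
  rows 32-39 [x1,x2,x3=100]: 10101111  (ones: 6)
  rows 40-47 [x1,x2,x3=101]: 10101111  (ones: 6)
  rows 48-55 [x1,x2,x3=110]: 10101111  (ones: 6)
  rows 56-63 [x1,x2,x3=111]: 10101111  (ones: 6)
Count of 1-rows = 6+6+6+6+6+6+6+6 = 48

48


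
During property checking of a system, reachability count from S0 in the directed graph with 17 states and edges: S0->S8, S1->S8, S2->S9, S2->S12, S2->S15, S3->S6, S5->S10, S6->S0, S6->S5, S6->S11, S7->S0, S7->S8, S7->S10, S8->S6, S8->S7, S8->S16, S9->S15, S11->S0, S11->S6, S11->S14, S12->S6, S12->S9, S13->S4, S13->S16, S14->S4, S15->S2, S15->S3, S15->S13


BFS from S0:
  layer 0: {S0}
  layer 1: {S8}
  layer 2: {S6, S7, S16}
  layer 3: {S5, S10, S11}
  layer 4: {S14}
  layer 5: {S4}
Reachable set: {S0, S4, S5, S6, S7, S8, S10, S11, S14, S16}
Count = 10

10


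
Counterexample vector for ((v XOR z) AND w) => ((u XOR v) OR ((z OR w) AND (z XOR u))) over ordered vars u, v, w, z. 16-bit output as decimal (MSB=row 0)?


F1 = ((v XOR z) AND w)
F2 = ((u XOR v) OR ((z OR w) AND (z XOR u)))
Counterexample to F1=>F2 is where F1=1 and F2=0.
Evaluate each row (bits = u,v,w,z, MSB first):
  row 0 [0000]: F1=0 F2=0 -> F1&~F2 -> 0
  row 1 [0001]: F1=0 F2=1 -> F1&~F2 -> 0
  row 2 [0010]: F1=0 F2=0 -> F1&~F2 -> 0
  row 3 [0011]: F1=1 F2=1 -> F1&~F2 -> 0
  row 4 [0100]: F1=0 F2=1 -> F1&~F2 -> 0
  row 5 [0101]: F1=0 F2=1 -> F1&~F2 -> 0
  row 6 [0110]: F1=1 F2=1 -> F1&~F2 -> 0
  row 7 [0111]: F1=0 F2=1 -> F1&~F2 -> 0
  row 8 [1000]: F1=0 F2=1 -> F1&~F2 -> 0
  row 9 [1001]: F1=0 F2=1 -> F1&~F2 -> 0
  row 10 [1010]: F1=0 F2=1 -> F1&~F2 -> 0
  row 11 [1011]: F1=1 F2=1 -> F1&~F2 -> 0
  row 12 [1100]: F1=0 F2=0 -> F1&~F2 -> 0
  row 13 [1101]: F1=0 F2=0 -> F1&~F2 -> 0
  row 14 [1110]: F1=1 F2=1 -> F1&~F2 -> 0
  row 15 [1111]: F1=0 F2=0 -> F1&~F2 -> 0
Full result column, 4 rows per line (u,v fixed per line; w,z runs 00..11 left to right):
  rows 0-3 [u,v=00]: 0000  = hex 0
  rows 4-7 [u,v=01]: 0000  = hex 0
  rows 8-11 [u,v=10]: 0000  = hex 0
  rows 12-15 [u,v=11]: 0000  = hex 0
Counterexample vector (row 0 .. row 15) = 0000000000000000
Output column grouped in 4s = 0000 0000 0000 0000 = 0x0000
Convert to decimal digit by digit (value = value*16 + digit):
  0 -> 0
  0*16 + 0 = 0
  0*16 + 0 = 0
  0*16 + 0 = 0
Decimal = 0

0


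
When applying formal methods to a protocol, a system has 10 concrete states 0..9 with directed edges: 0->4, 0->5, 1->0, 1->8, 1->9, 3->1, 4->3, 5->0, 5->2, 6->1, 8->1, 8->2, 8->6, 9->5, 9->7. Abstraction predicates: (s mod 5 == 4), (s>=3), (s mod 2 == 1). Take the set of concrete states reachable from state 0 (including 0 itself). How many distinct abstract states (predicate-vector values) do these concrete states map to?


BFS from 0:
Concrete reachable: {0, 1, 2, 3, 4, 5, 6, 7, 8, 9}
Abstract via predicates (s mod 5 == 4), (s>=3), (s mod 2 == 1):
  (0,0,0) <- {0, 2}
  (0,0,1) <- {1}
  (0,1,0) <- {6, 8}
  (0,1,1) <- {3, 5, 7}
  (1,1,0) <- {4}
  (1,1,1) <- {9}
Distinct abstract states = 6

6


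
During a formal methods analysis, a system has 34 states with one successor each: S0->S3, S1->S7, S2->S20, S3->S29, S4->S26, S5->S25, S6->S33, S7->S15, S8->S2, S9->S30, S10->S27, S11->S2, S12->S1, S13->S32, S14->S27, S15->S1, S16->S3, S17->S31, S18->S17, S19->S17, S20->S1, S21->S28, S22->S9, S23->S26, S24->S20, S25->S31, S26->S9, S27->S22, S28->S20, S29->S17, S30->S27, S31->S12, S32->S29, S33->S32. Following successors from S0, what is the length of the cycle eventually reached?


Trace from S0 until a state repeats:
  S0 -> S3 -> S29 -> S17 -> S31 -> S12 -> S1 -> S7 -> S15 -> S1
S1 first seen at step 6, revisited at step 9.
Cycle length = 9 - 6 = 3

3


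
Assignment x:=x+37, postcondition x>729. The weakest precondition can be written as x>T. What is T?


Formula: wp(x:=E, P) = P[E/x] (substitute E for x in postcondition)
Step 1: Postcondition: x>729
Step 2: Substitute x+37 for x: x+37>729
Step 3: Solve for x: x > 729-37 = 692

692


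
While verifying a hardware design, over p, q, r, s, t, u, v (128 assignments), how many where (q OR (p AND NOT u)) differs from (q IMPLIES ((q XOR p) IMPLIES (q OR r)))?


F1 = (q OR (p AND NOT u))
F2 = (q IMPLIES ((q XOR p) IMPLIES (q OR r)))
Evaluate both on each of 128 rows (bits = p,q,r,s,t,u,v):
  row 0 [0000000]: F1=0 F2=1 (differ) -> 1
  row 1 [0000001]: F1=0 F2=1 (differ) -> 1
  row 2 [0000010]: F1=0 F2=1 (differ) -> 1
  row 3 [0000011]: F1=0 F2=1 (differ) -> 1
  row 4 [0000100]: F1=0 F2=1 (differ) -> 1
  (every remaining row is evaluated the same way; all 128 results are listed next)
Full result column, 8 rows per line (p,q,r,s fixed per line; t,u,v runs 000..111 left to right):
  rows 0-7 [p,q,r,s=0000]: 11111111  (ones: 8)
  rows 8-15 [p,q,r,s=0001]: 11111111  (ones: 8)
  rows 16-23 [p,q,r,s=0010]: 11111111  (ones: 8)
  rows 24-31 [p,q,r,s=0011]: 11111111  (ones: 8)
  rows 32-39 [p,q,r,s=0100]: 00000000  (ones: 0)
  rows 40-47 [p,q,r,s=0101]: 00000000  (ones: 0)
  rows 48-55 [p,q,r,s=0110]: 00000000  (ones: 0)
  rows 56-63 [p,q,r,s=0111]: 00000000  (ones: 0)
  rows 64-71 [p,q,r,s=1000]: 00110011  (ones: 4)
  rows 72-79 [p,q,r,s=1001]: 00110011  (ones: 4)
  rows 80-87 [p,q,r,s=1010]: 00110011  (ones: 4)
  rows 88-95 [p,q,r,s=1011]: 00110011  (ones: 4)
  rows 96-103 [p,q,r,s=1100]: 00000000  (ones: 0)
  rows 104-111 [p,q,r,s=1101]: 00000000  (ones: 0)
  rows 112-119 [p,q,r,s=1110]: 00000000  (ones: 0)
  rows 120-127 [p,q,r,s=1111]: 00000000  (ones: 0)
Disagreements = 8+8+8+8+0+0+0+0+4+4+4+4+0+0+0+0 = 48

48


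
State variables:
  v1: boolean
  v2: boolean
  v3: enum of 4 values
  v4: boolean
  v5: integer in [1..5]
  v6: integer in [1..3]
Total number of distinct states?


State space = product of domain sizes of all variables.
Domain sizes:
  v1 (boolean): 2
  v2 (boolean): 2
  v3 (enum of 4 values): 4
  v4 (boolean): 2
  v5 (integer in [1..5]): 5
  v6 (integer in [1..3]): 3
Product = 2 * 2 * 4 * 2 * 5 * 3 = 480

480


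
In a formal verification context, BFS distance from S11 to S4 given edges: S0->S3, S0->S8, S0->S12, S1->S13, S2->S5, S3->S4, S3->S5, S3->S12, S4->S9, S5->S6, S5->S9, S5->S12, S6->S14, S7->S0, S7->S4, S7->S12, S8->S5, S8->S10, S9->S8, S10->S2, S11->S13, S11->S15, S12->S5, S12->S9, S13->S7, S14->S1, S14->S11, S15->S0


BFS layer-by-layer from S11:
  dist 0: {S11}
  dist 1: {S13, S15}
  dist 2: {S0, S7}
  dist 3: {S3, S4, S8, S12}
  -> S4 reached at distance 3
Shortest path length = 3

3


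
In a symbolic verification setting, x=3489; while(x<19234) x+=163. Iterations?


Step 1: x goes from 3489 toward 19234 by 163; the body runs while x<19234, so iterations = ceil((bound-start)/step)
Step 2: Distance=15745
Step 3: ceil(15745/163)=97

97


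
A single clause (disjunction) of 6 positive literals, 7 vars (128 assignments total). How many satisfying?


Step 1: Total=2^7=128
Step 2: Unsat when all 6 false: 2^1=2
Step 3: Sat=128-2=126

126


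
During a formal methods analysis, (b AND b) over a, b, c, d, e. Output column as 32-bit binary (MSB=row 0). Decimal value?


Formula: (b AND b) over a, b, c, d, e (32 rows)
Evaluate each row (bits = a,b,c,d,e, MSB first):
  row 0 [00000]: (0 AND 0) -> 0
  row 1 [00001]: (0 AND 0) -> 0
  row 2 [00010]: (0 AND 0) -> 0
  row 3 [00011]: (0 AND 0) -> 0
  row 4 [00100]: (0 AND 0) -> 0
  row 5 [00101]: (0 AND 0) -> 0
  row 6 [00110]: (0 AND 0) -> 0
  row 7 [00111]: (0 AND 0) -> 0
  row 8 [01000]: (1 AND 1) -> 1
  row 9 [01001]: (1 AND 1) -> 1
  row 10 [01010]: (1 AND 1) -> 1
  row 11 [01011]: (1 AND 1) -> 1
  row 12 [01100]: (1 AND 1) -> 1
  row 13 [01101]: (1 AND 1) -> 1
  row 14 [01110]: (1 AND 1) -> 1
  row 15 [01111]: (1 AND 1) -> 1
  row 16 [10000]: (0 AND 0) -> 0
  row 17 [10001]: (0 AND 0) -> 0
  row 18 [10010]: (0 AND 0) -> 0
  row 19 [10011]: (0 AND 0) -> 0
  row 20 [10100]: (0 AND 0) -> 0
  row 21 [10101]: (0 AND 0) -> 0
  row 22 [10110]: (0 AND 0) -> 0
  row 23 [10111]: (0 AND 0) -> 0
  row 24 [11000]: (1 AND 1) -> 1
  row 25 [11001]: (1 AND 1) -> 1
  row 26 [11010]: (1 AND 1) -> 1
  row 27 [11011]: (1 AND 1) -> 1
  row 28 [11100]: (1 AND 1) -> 1
  row 29 [11101]: (1 AND 1) -> 1
  row 30 [11110]: (1 AND 1) -> 1
  row 31 [11111]: (1 AND 1) -> 1
Full result column, 4 rows per line (a,b,c fixed per line; d,e runs 00..11 left to right):
  rows 0-3 [a,b,c=000]: 0000  = hex 0
  rows 4-7 [a,b,c=001]: 0000  = hex 0
  rows 8-11 [a,b,c=010]: 1111  = hex F
  rows 12-15 [a,b,c=011]: 1111  = hex F
  rows 16-19 [a,b,c=100]: 0000  = hex 0
  rows 20-23 [a,b,c=101]: 0000  = hex 0
  rows 24-27 [a,b,c=110]: 1111  = hex F
  rows 28-31 [a,b,c=111]: 1111  = hex F
Output column (row 0 .. row 31) = 00000000111111110000000011111111
Output column grouped in 4s = 0000 0000 1111 1111 0000 0000 1111 1111 = 0x00FF00FF
Convert to decimal digit by digit (value = value*16 + digit):
  0 -> 0
  0*16 + 0 = 0
  0*16 + 15 (F) = 15
  15*16 + 15 (F) = 255
  255*16 + 0 = 4080
  4080*16 + 0 = 65280
  65280*16 + 15 (F) = 1044495
  1044495*16 + 15 (F) = 16711935
Decimal = 16711935

16711935


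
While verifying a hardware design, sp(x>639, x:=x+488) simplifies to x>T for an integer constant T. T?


Formula: sp(P, x:=E) = exists old_x. (x = E[old_x/x]) AND P[old_x/x] (old_x is the value of x before the assignment; eliminate old_x by solving x = E[old_x/x] for old_x)
Step 1: Precondition P: x>639, i.e. old_x > 639
Step 2: Assignment gives x = old_x + 488, so old_x = x - 488
Step 3: Substitute into P: x - 488 > 639
Step 4: Simplify: x > 639+488 = 1127

1127


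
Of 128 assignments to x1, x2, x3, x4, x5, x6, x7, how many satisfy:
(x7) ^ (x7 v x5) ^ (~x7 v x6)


CNF with 3 clauses over 7 vars (128 assignments).
An assignment satisfies CNF iff every clause has >=1 true literal.
Check each row (bits = x1,x2,x3,x4,x5,x6,x7; clause T/F shown):
  row 0 [0000000]: clauses=FFT -> 0
  row 1 [0000001]: clauses=TTF -> 0
  row 2 [0000010]: clauses=FFT -> 0
  row 3 [0000011]: clauses=TTT -> 1
  row 4 [0000100]: clauses=FTT -> 0
  (every remaining row is evaluated the same way; all 128 results are listed next)
Full result column, 8 rows per line (x1,x2,x3,x4 fixed per line; x5,x6,x7 runs 000..111 left to right):
  rows 0-7 [x1,x2,x3,x4=0000]: 00010001  (ones: 2)
  rows 8-15 [x1,x2,x3,x4=0001]: 00010001  (ones: 2)
  rows 16-23 [x1,x2,x3,x4=0010]: 00010001  (ones: 2)
  rows 24-31 [x1,x2,x3,x4=0011]: 00010001  (ones: 2)
  rows 32-39 [x1,x2,x3,x4=0100]: 00010001  (ones: 2)
  rows 40-47 [x1,x2,x3,x4=0101]: 00010001  (ones: 2)
  rows 48-55 [x1,x2,x3,x4=0110]: 00010001  (ones: 2)
  rows 56-63 [x1,x2,x3,x4=0111]: 00010001  (ones: 2)
  rows 64-71 [x1,x2,x3,x4=1000]: 00010001  (ones: 2)
  rows 72-79 [x1,x2,x3,x4=1001]: 00010001  (ones: 2)
  rows 80-87 [x1,x2,x3,x4=1010]: 00010001  (ones: 2)
  rows 88-95 [x1,x2,x3,x4=1011]: 00010001  (ones: 2)
  rows 96-103 [x1,x2,x3,x4=1100]: 00010001  (ones: 2)
  rows 104-111 [x1,x2,x3,x4=1101]: 00010001  (ones: 2)
  rows 112-119 [x1,x2,x3,x4=1110]: 00010001  (ones: 2)
  rows 120-127 [x1,x2,x3,x4=1111]: 00010001  (ones: 2)
Satisfying assignments = 2+2+2+2+2+2+2+2+2+2+2+2+2+2+2+2 = 32

32


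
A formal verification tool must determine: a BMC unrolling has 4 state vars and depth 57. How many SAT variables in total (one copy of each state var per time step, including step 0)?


BMC unrolls to depth k, creating one copy of each state var for steps 0..k.
Step count = 57 + 1 = 58 (steps 0 through 57)
Vars per step = 4
Total = 4 * 58 = 232

232


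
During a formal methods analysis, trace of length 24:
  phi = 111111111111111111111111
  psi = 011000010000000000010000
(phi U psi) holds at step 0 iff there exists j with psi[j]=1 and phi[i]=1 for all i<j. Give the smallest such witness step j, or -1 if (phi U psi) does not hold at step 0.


(phi U psi) at 0: need smallest j with psi[j]=1 and phi[i]=1 for all i in [0,j).
Scan from step 0:
  step 0: phi=1, psi=0 -> continue
  step 1: psi=1 and phi held for [0,1) -> witness found
Witness step = 1

1


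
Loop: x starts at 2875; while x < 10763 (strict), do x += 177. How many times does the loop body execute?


Step 1: x goes from 2875 toward 10763 by 177; the body runs while x<10763, so iterations = ceil((bound-start)/step)
Step 2: Distance=7888
Step 3: ceil(7888/177)=45

45


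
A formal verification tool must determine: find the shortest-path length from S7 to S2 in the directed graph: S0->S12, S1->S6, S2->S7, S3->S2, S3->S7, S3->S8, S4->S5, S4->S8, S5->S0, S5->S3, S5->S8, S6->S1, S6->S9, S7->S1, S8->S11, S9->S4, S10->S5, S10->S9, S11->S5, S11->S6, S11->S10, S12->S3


BFS layer-by-layer from S7:
  dist 0: {S7}
  dist 1: {S1}
  dist 2: {S6}
  dist 3: {S9}
  dist 4: {S4}
  dist 5: {S5, S8}
  dist 6: {S0, S3, S11}
  dist 7: {S2, S10, S12}
  -> S2 reached at distance 7
Shortest path length = 7

7


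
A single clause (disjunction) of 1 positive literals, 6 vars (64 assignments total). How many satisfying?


Step 1: Total=2^6=64
Step 2: Unsat when all 1 false: 2^5=32
Step 3: Sat=64-32=32

32


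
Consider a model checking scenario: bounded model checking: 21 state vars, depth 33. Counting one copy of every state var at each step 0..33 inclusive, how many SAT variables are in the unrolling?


BMC unrolls to depth k, creating one copy of each state var for steps 0..k.
Step count = 33 + 1 = 34 (steps 0 through 33)
Vars per step = 21
Total = 21 * 34 = 714

714


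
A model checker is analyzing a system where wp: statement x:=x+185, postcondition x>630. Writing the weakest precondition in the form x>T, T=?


Formula: wp(x:=E, P) = P[E/x] (substitute E for x in postcondition)
Step 1: Postcondition: x>630
Step 2: Substitute x+185 for x: x+185>630
Step 3: Solve for x: x > 630-185 = 445

445


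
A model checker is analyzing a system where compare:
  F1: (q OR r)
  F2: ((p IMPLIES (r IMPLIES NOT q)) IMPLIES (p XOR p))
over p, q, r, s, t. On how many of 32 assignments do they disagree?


F1 = (q OR r)
F2 = ((p IMPLIES (r IMPLIES NOT q)) IMPLIES (p XOR p))
Evaluate both on each of 32 rows (bits = p,q,r,s,t):
  row 0 [00000]: F1=0 F2=0 -> 0
  row 1 [00001]: F1=0 F2=0 -> 0
  row 2 [00010]: F1=0 F2=0 -> 0
  row 3 [00011]: F1=0 F2=0 -> 0
  row 4 [00100]: F1=1 F2=0 (differ) -> 1
  row 5 [00101]: F1=1 F2=0 (differ) -> 1
  row 6 [00110]: F1=1 F2=0 (differ) -> 1
  row 7 [00111]: F1=1 F2=0 (differ) -> 1
  row 8 [01000]: F1=1 F2=0 (differ) -> 1
  row 9 [01001]: F1=1 F2=0 (differ) -> 1
  row 10 [01010]: F1=1 F2=0 (differ) -> 1
  row 11 [01011]: F1=1 F2=0 (differ) -> 1
  row 12 [01100]: F1=1 F2=0 (differ) -> 1
  row 13 [01101]: F1=1 F2=0 (differ) -> 1
  row 14 [01110]: F1=1 F2=0 (differ) -> 1
  row 15 [01111]: F1=1 F2=0 (differ) -> 1
  row 16 [10000]: F1=0 F2=0 -> 0
  row 17 [10001]: F1=0 F2=0 -> 0
  row 18 [10010]: F1=0 F2=0 -> 0
  row 19 [10011]: F1=0 F2=0 -> 0
  row 20 [10100]: F1=1 F2=0 (differ) -> 1
  row 21 [10101]: F1=1 F2=0 (differ) -> 1
  row 22 [10110]: F1=1 F2=0 (differ) -> 1
  row 23 [10111]: F1=1 F2=0 (differ) -> 1
  row 24 [11000]: F1=1 F2=0 (differ) -> 1
  row 25 [11001]: F1=1 F2=0 (differ) -> 1
  row 26 [11010]: F1=1 F2=0 (differ) -> 1
  row 27 [11011]: F1=1 F2=0 (differ) -> 1
  row 28 [11100]: F1=1 F2=1 -> 0
  row 29 [11101]: F1=1 F2=1 -> 0
  row 30 [11110]: F1=1 F2=1 -> 0
  row 31 [11111]: F1=1 F2=1 -> 0
Full result column, 8 rows per line (p,q fixed per line; r,s,t runs 000..111 left to right):
  rows 0-7 [p,q=00]: 00001111  (ones: 4)
  rows 8-15 [p,q=01]: 11111111  (ones: 8)
  rows 16-23 [p,q=10]: 00001111  (ones: 4)
  rows 24-31 [p,q=11]: 11110000  (ones: 4)
Disagreements = 4+8+4+4 = 20

20


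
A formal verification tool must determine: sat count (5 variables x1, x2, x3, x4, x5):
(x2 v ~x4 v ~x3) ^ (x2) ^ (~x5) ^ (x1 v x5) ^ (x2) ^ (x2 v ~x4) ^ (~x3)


CNF with 7 clauses over 5 vars (32 assignments).
An assignment satisfies CNF iff every clause has >=1 true literal.
Check each row (bits = x1,x2,x3,x4,x5; clause T/F shown):
  row 0 [00000]: clauses=TFTFFTT -> 0
  row 1 [00001]: clauses=TFFTFTT -> 0
  row 2 [00010]: clauses=TFTFFFT -> 0
  row 3 [00011]: clauses=TFFTFFT -> 0
  row 4 [00100]: clauses=TFTFFTF -> 0
  row 5 [00101]: clauses=TFFTFTF -> 0
  row 6 [00110]: clauses=FFTFFFF -> 0
  row 7 [00111]: clauses=FFFTFFF -> 0
  row 8 [01000]: clauses=TTTFTTT -> 0
  row 9 [01001]: clauses=TTFTTTT -> 0
  row 10 [01010]: clauses=TTTFTTT -> 0
  row 11 [01011]: clauses=TTFTTTT -> 0
  row 12 [01100]: clauses=TTTFTTF -> 0
  row 13 [01101]: clauses=TTFTTTF -> 0
  row 14 [01110]: clauses=TTTFTTF -> 0
  row 15 [01111]: clauses=TTFTTTF -> 0
  row 16 [10000]: clauses=TFTTFTT -> 0
  row 17 [10001]: clauses=TFFTFTT -> 0
  row 18 [10010]: clauses=TFTTFFT -> 0
  row 19 [10011]: clauses=TFFTFFT -> 0
  row 20 [10100]: clauses=TFTTFTF -> 0
  row 21 [10101]: clauses=TFFTFTF -> 0
  row 22 [10110]: clauses=FFTTFFF -> 0
  row 23 [10111]: clauses=FFFTFFF -> 0
  row 24 [11000]: clauses=TTTTTTT -> 1
  row 25 [11001]: clauses=TTFTTTT -> 0
  row 26 [11010]: clauses=TTTTTTT -> 1
  row 27 [11011]: clauses=TTFTTTT -> 0
  row 28 [11100]: clauses=TTTTTTF -> 0
  row 29 [11101]: clauses=TTFTTTF -> 0
  row 30 [11110]: clauses=TTTTTTF -> 0
  row 31 [11111]: clauses=TTFTTTF -> 0
Full result column, 8 rows per line (x1,x2 fixed per line; x3,x4,x5 runs 000..111 left to right):
  rows 0-7 [x1,x2=00]: 00000000  (ones: 0)
  rows 8-15 [x1,x2=01]: 00000000  (ones: 0)
  rows 16-23 [x1,x2=10]: 00000000  (ones: 0)
  rows 24-31 [x1,x2=11]: 10100000  (ones: 2)
Satisfying assignments = 0+0+0+2 = 2

2


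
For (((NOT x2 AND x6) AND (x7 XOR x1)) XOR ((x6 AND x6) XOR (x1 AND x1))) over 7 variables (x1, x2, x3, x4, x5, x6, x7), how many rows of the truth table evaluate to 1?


Formula: (((NOT x2 AND x6) AND (x7 XOR x1)) XOR ((x6 AND x6) XOR (x1 AND x1))) over 7 vars (128 rows)
Evaluate each row (x1, x2, x3, x4, x5, x6, x7 as bits, MSB first):
  row 0 [0000000]: (((NOT 0 AND 0) AND (0 XOR 0)) XOR ((0 AND 0) XOR (0 AND 0))) -> 0
  row 1 [0000001]: (((NOT 0 AND 0) AND (1 XOR 0)) XOR ((0 AND 0) XOR (0 AND 0))) -> 0
  row 2 [0000010]: (((NOT 0 AND 1) AND (0 XOR 0)) XOR ((1 AND 1) XOR (0 AND 0))) -> 1
  row 3 [0000011]: (((NOT 0 AND 1) AND (1 XOR 0)) XOR ((1 AND 1) XOR (0 AND 0))) -> 0
  row 4 [0000100]: (((NOT 0 AND 0) AND (0 XOR 0)) XOR ((0 AND 0) XOR (0 AND 0))) -> 0
  (every remaining row is evaluated the same way; all 128 results are listed next)
Full result column, 8 rows per line (x1,x2,x3,x4 fixed per line; x5,x6,x7 runs 000..111 left to right):
  rows 0-7 [x1,x2,x3,x4=0000]: 00100010  (ones: 2)
  rows 8-15 [x1,x2,x3,x4=0001]: 00100010  (ones: 2)
  rows 16-23 [x1,x2,x3,x4=0010]: 00100010  (ones: 2)
  rows 24-31 [x1,x2,x3,x4=0011]: 00100010  (ones: 2)
  rows 32-39 [x1,x2,x3,x4=0100]: 00110011  (ones: 4)
  rows 40-47 [x1,x2,x3,x4=0101]: 00110011  (ones: 4)
  rows 48-55 [x1,x2,x3,x4=0110]: 00110011  (ones: 4)
  rows 56-63 [x1,x2,x3,x4=0111]: 00110011  (ones: 4)
  rows 64-71 [x1,x2,x3,x4=1000]: 11101110  (ones: 6)
  rows 72-79 [x1,x2,x3,x4=1001]: 11101110  (ones: 6)
  rows 80-87 [x1,x2,x3,x4=1010]: 11101110  (ones: 6)
  rows 88-95 [x1,x2,x3,x4=1011]: 11101110  (ones: 6)
  rows 96-103 [x1,x2,x3,x4=1100]: 11001100  (ones: 4)
  rows 104-111 [x1,x2,x3,x4=1101]: 11001100  (ones: 4)
  rows 112-119 [x1,x2,x3,x4=1110]: 11001100  (ones: 4)
  rows 120-127 [x1,x2,x3,x4=1111]: 11001100  (ones: 4)
Count of 1-rows = 2+2+2+2+4+4+4+4+6+6+6+6+4+4+4+4 = 64

64


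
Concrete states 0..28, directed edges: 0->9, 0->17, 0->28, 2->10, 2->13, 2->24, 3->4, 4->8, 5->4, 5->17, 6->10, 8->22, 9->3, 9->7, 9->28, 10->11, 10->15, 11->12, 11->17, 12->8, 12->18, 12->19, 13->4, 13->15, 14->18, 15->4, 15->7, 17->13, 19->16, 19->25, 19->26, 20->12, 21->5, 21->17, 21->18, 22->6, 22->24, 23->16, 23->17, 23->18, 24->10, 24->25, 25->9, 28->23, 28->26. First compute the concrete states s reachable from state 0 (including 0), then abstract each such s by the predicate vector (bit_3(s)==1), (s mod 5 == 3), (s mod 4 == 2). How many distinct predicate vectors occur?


BFS from 0:
Concrete reachable: {0, 3, 4, 6, 7, 8, 9, 10, 11, 12, 13, 15, 16, 17, 18, 19, 22, 23, 24, 25, 26, 28}
Abstract via predicates (bit_3(s)==1), (s mod 5 == 3), (s mod 4 == 2):
  (0,0,0) <- {0, 4, 7, 16, 17, 19}
  (0,0,1) <- {6, 22}
  (0,1,0) <- {3, 23}
  (0,1,1) <- {18}
  (1,0,0) <- {9, 11, 12, 15, 24, 25}
  (1,0,1) <- {10, 26}
  (1,1,0) <- {8, 13, 28}
Distinct abstract states = 7

7


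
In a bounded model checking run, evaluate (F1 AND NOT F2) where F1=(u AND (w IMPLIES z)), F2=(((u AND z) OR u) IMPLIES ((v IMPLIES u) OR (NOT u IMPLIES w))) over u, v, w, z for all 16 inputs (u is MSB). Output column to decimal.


F1 = (u AND (w IMPLIES z))
F2 = (((u AND z) OR u) IMPLIES ((v IMPLIES u) OR (NOT u IMPLIES w)))
Counterexample to F1=>F2 is where F1=1 and F2=0.
Evaluate each row (bits = u,v,w,z, MSB first):
  row 0 [0000]: F1=0 F2=1 -> F1&~F2 -> 0
  row 1 [0001]: F1=0 F2=1 -> F1&~F2 -> 0
  row 2 [0010]: F1=0 F2=1 -> F1&~F2 -> 0
  row 3 [0011]: F1=0 F2=1 -> F1&~F2 -> 0
  row 4 [0100]: F1=0 F2=1 -> F1&~F2 -> 0
  row 5 [0101]: F1=0 F2=1 -> F1&~F2 -> 0
  row 6 [0110]: F1=0 F2=1 -> F1&~F2 -> 0
  row 7 [0111]: F1=0 F2=1 -> F1&~F2 -> 0
  row 8 [1000]: F1=1 F2=1 -> F1&~F2 -> 0
  row 9 [1001]: F1=1 F2=1 -> F1&~F2 -> 0
  row 10 [1010]: F1=0 F2=1 -> F1&~F2 -> 0
  row 11 [1011]: F1=1 F2=1 -> F1&~F2 -> 0
  row 12 [1100]: F1=1 F2=1 -> F1&~F2 -> 0
  row 13 [1101]: F1=1 F2=1 -> F1&~F2 -> 0
  row 14 [1110]: F1=0 F2=1 -> F1&~F2 -> 0
  row 15 [1111]: F1=1 F2=1 -> F1&~F2 -> 0
Full result column, 4 rows per line (u,v fixed per line; w,z runs 00..11 left to right):
  rows 0-3 [u,v=00]: 0000  = hex 0
  rows 4-7 [u,v=01]: 0000  = hex 0
  rows 8-11 [u,v=10]: 0000  = hex 0
  rows 12-15 [u,v=11]: 0000  = hex 0
Counterexample vector (row 0 .. row 15) = 0000000000000000
Output column grouped in 4s = 0000 0000 0000 0000 = 0x0000
Convert to decimal digit by digit (value = value*16 + digit):
  0 -> 0
  0*16 + 0 = 0
  0*16 + 0 = 0
  0*16 + 0 = 0
Decimal = 0

0


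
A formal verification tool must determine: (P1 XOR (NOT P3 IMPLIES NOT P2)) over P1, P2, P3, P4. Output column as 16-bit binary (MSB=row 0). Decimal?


Formula: (P1 XOR (NOT P3 IMPLIES NOT P2)) over P1, P2, P3, P4 (16 rows)
Evaluate each row (bits = P1,P2,P3,P4, MSB first):
  row 0 [0000]: (0 XOR (NOT 0 IMPLIES NOT 0)) -> 1
  row 1 [0001]: (0 XOR (NOT 0 IMPLIES NOT 0)) -> 1
  row 2 [0010]: (0 XOR (NOT 1 IMPLIES NOT 0)) -> 1
  row 3 [0011]: (0 XOR (NOT 1 IMPLIES NOT 0)) -> 1
  row 4 [0100]: (0 XOR (NOT 0 IMPLIES NOT 1)) -> 0
  row 5 [0101]: (0 XOR (NOT 0 IMPLIES NOT 1)) -> 0
  row 6 [0110]: (0 XOR (NOT 1 IMPLIES NOT 1)) -> 1
  row 7 [0111]: (0 XOR (NOT 1 IMPLIES NOT 1)) -> 1
  row 8 [1000]: (1 XOR (NOT 0 IMPLIES NOT 0)) -> 0
  row 9 [1001]: (1 XOR (NOT 0 IMPLIES NOT 0)) -> 0
  row 10 [1010]: (1 XOR (NOT 1 IMPLIES NOT 0)) -> 0
  row 11 [1011]: (1 XOR (NOT 1 IMPLIES NOT 0)) -> 0
  row 12 [1100]: (1 XOR (NOT 0 IMPLIES NOT 1)) -> 1
  row 13 [1101]: (1 XOR (NOT 0 IMPLIES NOT 1)) -> 1
  row 14 [1110]: (1 XOR (NOT 1 IMPLIES NOT 1)) -> 0
  row 15 [1111]: (1 XOR (NOT 1 IMPLIES NOT 1)) -> 0
Full result column, 4 rows per line (P1,P2 fixed per line; P3,P4 runs 00..11 left to right):
  rows 0-3 [P1,P2=00]: 1111  = hex F
  rows 4-7 [P1,P2=01]: 0011  = hex 3
  rows 8-11 [P1,P2=10]: 0000  = hex 0
  rows 12-15 [P1,P2=11]: 1100  = hex C
Output column (row 0 .. row 15) = 1111001100001100
Output column grouped in 4s = 1111 0011 0000 1100 = 0xF30C
Convert to decimal digit by digit (value = value*16 + digit):
  F -> 15
  15*16 + 3 = 243
  243*16 + 0 = 3888
  3888*16 + 12 (C) = 62220
Decimal = 62220

62220


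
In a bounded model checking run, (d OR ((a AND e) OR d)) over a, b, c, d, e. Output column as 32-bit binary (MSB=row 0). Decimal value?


Formula: (d OR ((a AND e) OR d)) over a, b, c, d, e (32 rows)
Evaluate each row (bits = a,b,c,d,e, MSB first):
  row 0 [00000]: (0 OR ((0 AND 0) OR 0)) -> 0
  row 1 [00001]: (0 OR ((0 AND 1) OR 0)) -> 0
  row 2 [00010]: (1 OR ((0 AND 0) OR 1)) -> 1
  row 3 [00011]: (1 OR ((0 AND 1) OR 1)) -> 1
  row 4 [00100]: (0 OR ((0 AND 0) OR 0)) -> 0
  row 5 [00101]: (0 OR ((0 AND 1) OR 0)) -> 0
  row 6 [00110]: (1 OR ((0 AND 0) OR 1)) -> 1
  row 7 [00111]: (1 OR ((0 AND 1) OR 1)) -> 1
  row 8 [01000]: (0 OR ((0 AND 0) OR 0)) -> 0
  row 9 [01001]: (0 OR ((0 AND 1) OR 0)) -> 0
  row 10 [01010]: (1 OR ((0 AND 0) OR 1)) -> 1
  row 11 [01011]: (1 OR ((0 AND 1) OR 1)) -> 1
  row 12 [01100]: (0 OR ((0 AND 0) OR 0)) -> 0
  row 13 [01101]: (0 OR ((0 AND 1) OR 0)) -> 0
  row 14 [01110]: (1 OR ((0 AND 0) OR 1)) -> 1
  row 15 [01111]: (1 OR ((0 AND 1) OR 1)) -> 1
  row 16 [10000]: (0 OR ((1 AND 0) OR 0)) -> 0
  row 17 [10001]: (0 OR ((1 AND 1) OR 0)) -> 1
  row 18 [10010]: (1 OR ((1 AND 0) OR 1)) -> 1
  row 19 [10011]: (1 OR ((1 AND 1) OR 1)) -> 1
  row 20 [10100]: (0 OR ((1 AND 0) OR 0)) -> 0
  row 21 [10101]: (0 OR ((1 AND 1) OR 0)) -> 1
  row 22 [10110]: (1 OR ((1 AND 0) OR 1)) -> 1
  row 23 [10111]: (1 OR ((1 AND 1) OR 1)) -> 1
  row 24 [11000]: (0 OR ((1 AND 0) OR 0)) -> 0
  row 25 [11001]: (0 OR ((1 AND 1) OR 0)) -> 1
  row 26 [11010]: (1 OR ((1 AND 0) OR 1)) -> 1
  row 27 [11011]: (1 OR ((1 AND 1) OR 1)) -> 1
  row 28 [11100]: (0 OR ((1 AND 0) OR 0)) -> 0
  row 29 [11101]: (0 OR ((1 AND 1) OR 0)) -> 1
  row 30 [11110]: (1 OR ((1 AND 0) OR 1)) -> 1
  row 31 [11111]: (1 OR ((1 AND 1) OR 1)) -> 1
Full result column, 4 rows per line (a,b,c fixed per line; d,e runs 00..11 left to right):
  rows 0-3 [a,b,c=000]: 0011  = hex 3
  rows 4-7 [a,b,c=001]: 0011  = hex 3
  rows 8-11 [a,b,c=010]: 0011  = hex 3
  rows 12-15 [a,b,c=011]: 0011  = hex 3
  rows 16-19 [a,b,c=100]: 0111  = hex 7
  rows 20-23 [a,b,c=101]: 0111  = hex 7
  rows 24-27 [a,b,c=110]: 0111  = hex 7
  rows 28-31 [a,b,c=111]: 0111  = hex 7
Output column (row 0 .. row 31) = 00110011001100110111011101110111
Output column grouped in 4s = 0011 0011 0011 0011 0111 0111 0111 0111 = 0x33337777
Convert to decimal digit by digit (value = value*16 + digit):
  3 -> 3
  3*16 + 3 = 51
  51*16 + 3 = 819
  819*16 + 3 = 13107
  13107*16 + 7 = 209719
  209719*16 + 7 = 3355511
  3355511*16 + 7 = 53688183
  53688183*16 + 7 = 859010935
Decimal = 859010935

859010935


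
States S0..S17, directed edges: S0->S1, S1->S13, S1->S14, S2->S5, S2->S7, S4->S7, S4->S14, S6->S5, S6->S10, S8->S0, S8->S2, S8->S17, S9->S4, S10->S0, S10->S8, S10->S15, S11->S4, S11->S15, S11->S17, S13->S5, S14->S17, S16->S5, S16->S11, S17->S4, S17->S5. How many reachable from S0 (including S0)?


BFS from S0:
  layer 0: {S0}
  layer 1: {S1}
  layer 2: {S13, S14}
  layer 3: {S5, S17}
  layer 4: {S4}
  layer 5: {S7}
Reachable set: {S0, S1, S4, S5, S7, S13, S14, S17}
Count = 8

8


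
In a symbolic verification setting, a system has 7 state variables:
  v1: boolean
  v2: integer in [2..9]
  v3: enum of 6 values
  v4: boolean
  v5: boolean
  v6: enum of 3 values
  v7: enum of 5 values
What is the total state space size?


State space = product of domain sizes of all variables.
Domain sizes:
  v1 (boolean): 2
  v2 (integer in [2..9]): 8
  v3 (enum of 6 values): 6
  v4 (boolean): 2
  v5 (boolean): 2
  v6 (enum of 3 values): 3
  v7 (enum of 5 values): 5
Product = 2 * 8 * 6 * 2 * 2 * 3 * 5 = 5760

5760


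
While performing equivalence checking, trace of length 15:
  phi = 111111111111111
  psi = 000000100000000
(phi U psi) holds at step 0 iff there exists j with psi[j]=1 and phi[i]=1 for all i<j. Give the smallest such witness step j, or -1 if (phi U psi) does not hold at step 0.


(phi U psi) at 0: need smallest j with psi[j]=1 and phi[i]=1 for all i in [0,j).
Scan from step 0:
  step 0: phi=1, psi=0 -> continue
  step 1: phi=1, psi=0 -> continue
  step 2: phi=1, psi=0 -> continue
  step 3: phi=1, psi=0 -> continue
  step 6: psi=1 and phi held for [0,6) -> witness found
Witness step = 6

6


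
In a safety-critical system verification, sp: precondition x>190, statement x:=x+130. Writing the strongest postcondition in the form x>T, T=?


Formula: sp(P, x:=E) = exists old_x. (x = E[old_x/x]) AND P[old_x/x] (old_x is the value of x before the assignment; eliminate old_x by solving x = E[old_x/x] for old_x)
Step 1: Precondition P: x>190, i.e. old_x > 190
Step 2: Assignment gives x = old_x + 130, so old_x = x - 130
Step 3: Substitute into P: x - 130 > 190
Step 4: Simplify: x > 190+130 = 320

320


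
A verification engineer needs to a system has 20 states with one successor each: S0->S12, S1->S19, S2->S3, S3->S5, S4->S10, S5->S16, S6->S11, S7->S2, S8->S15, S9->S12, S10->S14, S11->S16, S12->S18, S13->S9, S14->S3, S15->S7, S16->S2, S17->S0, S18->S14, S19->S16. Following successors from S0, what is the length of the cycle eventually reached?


Trace from S0 until a state repeats:
  S0 -> S12 -> S18 -> S14 -> S3 -> S5 -> S16 -> S2 -> S3
S3 first seen at step 4, revisited at step 8.
Cycle length = 8 - 4 = 4

4


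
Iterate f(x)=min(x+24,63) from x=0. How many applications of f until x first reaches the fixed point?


Step 1: x=0, cap=63, increment=24
Step 2: x grows by 24 each step until capped at 63; fixed point is x=63
Step 3: iterations = ceil(63/24) = 3

3


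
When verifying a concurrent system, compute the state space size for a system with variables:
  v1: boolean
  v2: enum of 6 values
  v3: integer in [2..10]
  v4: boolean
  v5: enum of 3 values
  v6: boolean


State space = product of domain sizes of all variables.
Domain sizes:
  v1 (boolean): 2
  v2 (enum of 6 values): 6
  v3 (integer in [2..10]): 9
  v4 (boolean): 2
  v5 (enum of 3 values): 3
  v6 (boolean): 2
Product = 2 * 6 * 9 * 2 * 3 * 2 = 1296

1296


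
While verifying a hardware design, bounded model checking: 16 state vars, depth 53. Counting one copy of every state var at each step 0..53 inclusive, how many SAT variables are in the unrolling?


BMC unrolls to depth k, creating one copy of each state var for steps 0..k.
Step count = 53 + 1 = 54 (steps 0 through 53)
Vars per step = 16
Total = 16 * 54 = 864

864


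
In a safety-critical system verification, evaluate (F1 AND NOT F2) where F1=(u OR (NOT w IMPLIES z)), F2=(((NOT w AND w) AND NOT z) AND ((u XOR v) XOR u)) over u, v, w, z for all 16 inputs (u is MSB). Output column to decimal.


F1 = (u OR (NOT w IMPLIES z))
F2 = (((NOT w AND w) AND NOT z) AND ((u XOR v) XOR u))
Counterexample to F1=>F2 is where F1=1 and F2=0.
Evaluate each row (bits = u,v,w,z, MSB first):
  row 0 [0000]: F1=0 F2=0 -> F1&~F2 -> 0
  row 1 [0001]: F1=1 F2=0 -> F1&~F2 -> 1
  row 2 [0010]: F1=1 F2=0 -> F1&~F2 -> 1
  row 3 [0011]: F1=1 F2=0 -> F1&~F2 -> 1
  row 4 [0100]: F1=0 F2=0 -> F1&~F2 -> 0
  row 5 [0101]: F1=1 F2=0 -> F1&~F2 -> 1
  row 6 [0110]: F1=1 F2=0 -> F1&~F2 -> 1
  row 7 [0111]: F1=1 F2=0 -> F1&~F2 -> 1
  row 8 [1000]: F1=1 F2=0 -> F1&~F2 -> 1
  row 9 [1001]: F1=1 F2=0 -> F1&~F2 -> 1
  row 10 [1010]: F1=1 F2=0 -> F1&~F2 -> 1
  row 11 [1011]: F1=1 F2=0 -> F1&~F2 -> 1
  row 12 [1100]: F1=1 F2=0 -> F1&~F2 -> 1
  row 13 [1101]: F1=1 F2=0 -> F1&~F2 -> 1
  row 14 [1110]: F1=1 F2=0 -> F1&~F2 -> 1
  row 15 [1111]: F1=1 F2=0 -> F1&~F2 -> 1
Full result column, 4 rows per line (u,v fixed per line; w,z runs 00..11 left to right):
  rows 0-3 [u,v=00]: 0111  = hex 7
  rows 4-7 [u,v=01]: 0111  = hex 7
  rows 8-11 [u,v=10]: 1111  = hex F
  rows 12-15 [u,v=11]: 1111  = hex F
Counterexample vector (row 0 .. row 15) = 0111011111111111
Output column grouped in 4s = 0111 0111 1111 1111 = 0x77FF
Convert to decimal digit by digit (value = value*16 + digit):
  7 -> 7
  7*16 + 7 = 119
  119*16 + 15 (F) = 1919
  1919*16 + 15 (F) = 30719
Decimal = 30719

30719


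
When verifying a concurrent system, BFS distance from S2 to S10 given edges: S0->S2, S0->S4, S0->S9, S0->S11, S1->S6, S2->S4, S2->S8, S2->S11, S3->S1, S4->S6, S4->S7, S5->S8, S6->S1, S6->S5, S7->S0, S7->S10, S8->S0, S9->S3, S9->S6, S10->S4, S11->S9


BFS layer-by-layer from S2:
  dist 0: {S2}
  dist 1: {S4, S8, S11}
  dist 2: {S0, S6, S7, S9}
  dist 3: {S1, S3, S5, S10}
  -> S10 reached at distance 3
Shortest path length = 3

3


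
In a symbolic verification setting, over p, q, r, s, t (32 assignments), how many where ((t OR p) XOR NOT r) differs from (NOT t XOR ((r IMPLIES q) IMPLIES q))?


F1 = ((t OR p) XOR NOT r)
F2 = (NOT t XOR ((r IMPLIES q) IMPLIES q))
Evaluate both on each of 32 rows (bits = p,q,r,s,t):
  row 0 [00000]: F1=1 F2=1 -> 0
  row 1 [00001]: F1=0 F2=0 -> 0
  row 2 [00010]: F1=1 F2=1 -> 0
  row 3 [00011]: F1=0 F2=0 -> 0
  row 4 [00100]: F1=0 F2=0 -> 0
  row 5 [00101]: F1=1 F2=1 -> 0
  row 6 [00110]: F1=0 F2=0 -> 0
  row 7 [00111]: F1=1 F2=1 -> 0
  row 8 [01000]: F1=1 F2=0 (differ) -> 1
  row 9 [01001]: F1=0 F2=1 (differ) -> 1
  row 10 [01010]: F1=1 F2=0 (differ) -> 1
  row 11 [01011]: F1=0 F2=1 (differ) -> 1
  row 12 [01100]: F1=0 F2=0 -> 0
  row 13 [01101]: F1=1 F2=1 -> 0
  row 14 [01110]: F1=0 F2=0 -> 0
  row 15 [01111]: F1=1 F2=1 -> 0
  row 16 [10000]: F1=0 F2=1 (differ) -> 1
  row 17 [10001]: F1=0 F2=0 -> 0
  row 18 [10010]: F1=0 F2=1 (differ) -> 1
  row 19 [10011]: F1=0 F2=0 -> 0
  row 20 [10100]: F1=1 F2=0 (differ) -> 1
  row 21 [10101]: F1=1 F2=1 -> 0
  row 22 [10110]: F1=1 F2=0 (differ) -> 1
  row 23 [10111]: F1=1 F2=1 -> 0
  row 24 [11000]: F1=0 F2=0 -> 0
  row 25 [11001]: F1=0 F2=1 (differ) -> 1
  row 26 [11010]: F1=0 F2=0 -> 0
  row 27 [11011]: F1=0 F2=1 (differ) -> 1
  row 28 [11100]: F1=1 F2=0 (differ) -> 1
  row 29 [11101]: F1=1 F2=1 -> 0
  row 30 [11110]: F1=1 F2=0 (differ) -> 1
  row 31 [11111]: F1=1 F2=1 -> 0
Full result column, 8 rows per line (p,q fixed per line; r,s,t runs 000..111 left to right):
  rows 0-7 [p,q=00]: 00000000  (ones: 0)
  rows 8-15 [p,q=01]: 11110000  (ones: 4)
  rows 16-23 [p,q=10]: 10101010  (ones: 4)
  rows 24-31 [p,q=11]: 01011010  (ones: 4)
Disagreements = 0+4+4+4 = 12

12


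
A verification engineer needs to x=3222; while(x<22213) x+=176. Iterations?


Step 1: x goes from 3222 toward 22213 by 176; the body runs while x<22213, so iterations = ceil((bound-start)/step)
Step 2: Distance=18991
Step 3: ceil(18991/176)=108

108


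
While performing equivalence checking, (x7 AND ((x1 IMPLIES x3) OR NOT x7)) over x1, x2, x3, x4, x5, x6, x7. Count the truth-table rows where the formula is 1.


Formula: (x7 AND ((x1 IMPLIES x3) OR NOT x7)) over 7 vars (128 rows)
Evaluate each row (x1, x2, x3, x4, x5, x6, x7 as bits, MSB first):
  row 0 [0000000]: (0 AND ((0 IMPLIES 0) OR NOT 0)) -> 0
  row 1 [0000001]: (1 AND ((0 IMPLIES 0) OR NOT 1)) -> 1
  row 2 [0000010]: (0 AND ((0 IMPLIES 0) OR NOT 0)) -> 0
  row 3 [0000011]: (1 AND ((0 IMPLIES 0) OR NOT 1)) -> 1
  row 4 [0000100]: (0 AND ((0 IMPLIES 0) OR NOT 0)) -> 0
  (every remaining row is evaluated the same way; all 128 results are listed next)
Full result column, 8 rows per line (x1,x2,x3,x4 fixed per line; x5,x6,x7 runs 000..111 left to right):
  rows 0-7 [x1,x2,x3,x4=0000]: 01010101  (ones: 4)
  rows 8-15 [x1,x2,x3,x4=0001]: 01010101  (ones: 4)
  rows 16-23 [x1,x2,x3,x4=0010]: 01010101  (ones: 4)
  rows 24-31 [x1,x2,x3,x4=0011]: 01010101  (ones: 4)
  rows 32-39 [x1,x2,x3,x4=0100]: 01010101  (ones: 4)
  rows 40-47 [x1,x2,x3,x4=0101]: 01010101  (ones: 4)
  rows 48-55 [x1,x2,x3,x4=0110]: 01010101  (ones: 4)
  rows 56-63 [x1,x2,x3,x4=0111]: 01010101  (ones: 4)
  rows 64-71 [x1,x2,x3,x4=1000]: 00000000  (ones: 0)
  rows 72-79 [x1,x2,x3,x4=1001]: 00000000  (ones: 0)
  rows 80-87 [x1,x2,x3,x4=1010]: 01010101  (ones: 4)
  rows 88-95 [x1,x2,x3,x4=1011]: 01010101  (ones: 4)
  rows 96-103 [x1,x2,x3,x4=1100]: 00000000  (ones: 0)
  rows 104-111 [x1,x2,x3,x4=1101]: 00000000  (ones: 0)
  rows 112-119 [x1,x2,x3,x4=1110]: 01010101  (ones: 4)
  rows 120-127 [x1,x2,x3,x4=1111]: 01010101  (ones: 4)
Count of 1-rows = 4+4+4+4+4+4+4+4+0+0+4+4+0+0+4+4 = 48

48


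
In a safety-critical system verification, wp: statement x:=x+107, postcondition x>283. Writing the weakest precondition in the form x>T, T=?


Formula: wp(x:=E, P) = P[E/x] (substitute E for x in postcondition)
Step 1: Postcondition: x>283
Step 2: Substitute x+107 for x: x+107>283
Step 3: Solve for x: x > 283-107 = 176

176


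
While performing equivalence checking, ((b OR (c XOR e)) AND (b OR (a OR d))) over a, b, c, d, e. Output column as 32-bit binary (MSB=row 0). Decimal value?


Formula: ((b OR (c XOR e)) AND (b OR (a OR d))) over a, b, c, d, e (32 rows)
Evaluate each row (bits = a,b,c,d,e, MSB first):
  row 0 [00000]: ((0 OR (0 XOR 0)) AND (0 OR (0 OR 0))) -> 0
  row 1 [00001]: ((0 OR (0 XOR 1)) AND (0 OR (0 OR 0))) -> 0
  row 2 [00010]: ((0 OR (0 XOR 0)) AND (0 OR (0 OR 1))) -> 0
  row 3 [00011]: ((0 OR (0 XOR 1)) AND (0 OR (0 OR 1))) -> 1
  row 4 [00100]: ((0 OR (1 XOR 0)) AND (0 OR (0 OR 0))) -> 0
  row 5 [00101]: ((0 OR (1 XOR 1)) AND (0 OR (0 OR 0))) -> 0
  row 6 [00110]: ((0 OR (1 XOR 0)) AND (0 OR (0 OR 1))) -> 1
  row 7 [00111]: ((0 OR (1 XOR 1)) AND (0 OR (0 OR 1))) -> 0
  row 8 [01000]: ((1 OR (0 XOR 0)) AND (1 OR (0 OR 0))) -> 1
  row 9 [01001]: ((1 OR (0 XOR 1)) AND (1 OR (0 OR 0))) -> 1
  row 10 [01010]: ((1 OR (0 XOR 0)) AND (1 OR (0 OR 1))) -> 1
  row 11 [01011]: ((1 OR (0 XOR 1)) AND (1 OR (0 OR 1))) -> 1
  row 12 [01100]: ((1 OR (1 XOR 0)) AND (1 OR (0 OR 0))) -> 1
  row 13 [01101]: ((1 OR (1 XOR 1)) AND (1 OR (0 OR 0))) -> 1
  row 14 [01110]: ((1 OR (1 XOR 0)) AND (1 OR (0 OR 1))) -> 1
  row 15 [01111]: ((1 OR (1 XOR 1)) AND (1 OR (0 OR 1))) -> 1
  row 16 [10000]: ((0 OR (0 XOR 0)) AND (0 OR (1 OR 0))) -> 0
  row 17 [10001]: ((0 OR (0 XOR 1)) AND (0 OR (1 OR 0))) -> 1
  row 18 [10010]: ((0 OR (0 XOR 0)) AND (0 OR (1 OR 1))) -> 0
  row 19 [10011]: ((0 OR (0 XOR 1)) AND (0 OR (1 OR 1))) -> 1
  row 20 [10100]: ((0 OR (1 XOR 0)) AND (0 OR (1 OR 0))) -> 1
  row 21 [10101]: ((0 OR (1 XOR 1)) AND (0 OR (1 OR 0))) -> 0
  row 22 [10110]: ((0 OR (1 XOR 0)) AND (0 OR (1 OR 1))) -> 1
  row 23 [10111]: ((0 OR (1 XOR 1)) AND (0 OR (1 OR 1))) -> 0
  row 24 [11000]: ((1 OR (0 XOR 0)) AND (1 OR (1 OR 0))) -> 1
  row 25 [11001]: ((1 OR (0 XOR 1)) AND (1 OR (1 OR 0))) -> 1
  row 26 [11010]: ((1 OR (0 XOR 0)) AND (1 OR (1 OR 1))) -> 1
  row 27 [11011]: ((1 OR (0 XOR 1)) AND (1 OR (1 OR 1))) -> 1
  row 28 [11100]: ((1 OR (1 XOR 0)) AND (1 OR (1 OR 0))) -> 1
  row 29 [11101]: ((1 OR (1 XOR 1)) AND (1 OR (1 OR 0))) -> 1
  row 30 [11110]: ((1 OR (1 XOR 0)) AND (1 OR (1 OR 1))) -> 1
  row 31 [11111]: ((1 OR (1 XOR 1)) AND (1 OR (1 OR 1))) -> 1
Full result column, 4 rows per line (a,b,c fixed per line; d,e runs 00..11 left to right):
  rows 0-3 [a,b,c=000]: 0001  = hex 1
  rows 4-7 [a,b,c=001]: 0010  = hex 2
  rows 8-11 [a,b,c=010]: 1111  = hex F
  rows 12-15 [a,b,c=011]: 1111  = hex F
  rows 16-19 [a,b,c=100]: 0101  = hex 5
  rows 20-23 [a,b,c=101]: 1010  = hex A
  rows 24-27 [a,b,c=110]: 1111  = hex F
  rows 28-31 [a,b,c=111]: 1111  = hex F
Output column (row 0 .. row 31) = 00010010111111110101101011111111
Output column grouped in 4s = 0001 0010 1111 1111 0101 1010 1111 1111 = 0x12FF5AFF
Convert to decimal digit by digit (value = value*16 + digit):
  1 -> 1
  1*16 + 2 = 18
  18*16 + 15 (F) = 303
  303*16 + 15 (F) = 4863
  4863*16 + 5 = 77813
  77813*16 + 10 (A) = 1245018
  1245018*16 + 15 (F) = 19920303
  19920303*16 + 15 (F) = 318724863
Decimal = 318724863

318724863


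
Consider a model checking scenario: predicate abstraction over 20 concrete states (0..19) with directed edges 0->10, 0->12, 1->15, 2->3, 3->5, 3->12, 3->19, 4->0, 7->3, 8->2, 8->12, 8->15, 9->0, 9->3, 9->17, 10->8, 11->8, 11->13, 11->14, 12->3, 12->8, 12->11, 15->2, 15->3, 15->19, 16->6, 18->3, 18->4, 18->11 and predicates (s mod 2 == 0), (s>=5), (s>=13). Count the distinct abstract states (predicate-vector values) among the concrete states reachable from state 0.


BFS from 0:
Concrete reachable: {0, 2, 3, 5, 8, 10, 11, 12, 13, 14, 15, 19}
Abstract via predicates (s mod 2 == 0), (s>=5), (s>=13):
  (0,0,0) <- {3}
  (0,1,0) <- {5, 11}
  (0,1,1) <- {13, 15, 19}
  (1,0,0) <- {0, 2}
  (1,1,0) <- {8, 10, 12}
  (1,1,1) <- {14}
Distinct abstract states = 6

6


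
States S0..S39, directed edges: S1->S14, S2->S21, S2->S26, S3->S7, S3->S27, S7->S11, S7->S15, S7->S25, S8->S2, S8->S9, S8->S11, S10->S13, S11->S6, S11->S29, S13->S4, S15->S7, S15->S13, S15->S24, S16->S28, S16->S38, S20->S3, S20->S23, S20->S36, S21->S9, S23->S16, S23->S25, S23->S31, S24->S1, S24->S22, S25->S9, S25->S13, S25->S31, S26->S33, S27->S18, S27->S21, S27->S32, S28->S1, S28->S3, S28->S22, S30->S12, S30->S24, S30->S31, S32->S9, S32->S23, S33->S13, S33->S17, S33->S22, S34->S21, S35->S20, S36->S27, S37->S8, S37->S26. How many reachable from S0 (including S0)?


BFS from S0:
  layer 0: {S0}
Reachable set: {S0}
Count = 1

1
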